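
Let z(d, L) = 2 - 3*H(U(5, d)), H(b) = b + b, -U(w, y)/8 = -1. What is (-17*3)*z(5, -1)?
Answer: 2346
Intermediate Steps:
U(w, y) = 8 (U(w, y) = -8*(-1) = 8)
H(b) = 2*b
z(d, L) = -46 (z(d, L) = 2 - 6*8 = 2 - 3*16 = 2 - 48 = -46)
(-17*3)*z(5, -1) = -17*3*(-46) = -51*(-46) = 2346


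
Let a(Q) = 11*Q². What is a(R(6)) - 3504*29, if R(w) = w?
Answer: -101220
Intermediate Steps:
a(R(6)) - 3504*29 = 11*6² - 3504*29 = 11*36 - 438*232 = 396 - 101616 = -101220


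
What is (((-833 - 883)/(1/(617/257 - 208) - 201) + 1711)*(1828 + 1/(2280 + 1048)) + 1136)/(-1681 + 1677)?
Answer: -194309120717869/247177216 ≈ -7.8611e+5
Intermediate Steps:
(((-833 - 883)/(1/(617/257 - 208) - 201) + 1711)*(1828 + 1/(2280 + 1048)) + 1136)/(-1681 + 1677) = ((-1716/(1/(617*(1/257) - 208) - 201) + 1711)*(1828 + 1/3328) + 1136)/(-4) = ((-1716/(1/(617/257 - 208) - 201) + 1711)*(1828 + 1/3328) + 1136)*(-¼) = ((-1716/(1/(-52839/257) - 201) + 1711)*(6083585/3328) + 1136)*(-¼) = ((-1716/(-257/52839 - 201) + 1711)*(6083585/3328) + 1136)*(-¼) = ((-1716/(-10620896/52839) + 1711)*(6083585/3328) + 1136)*(-¼) = ((-1716*(-52839/10620896) + 1711)*(6083585/3328) + 1136)*(-¼) = ((158517/18568 + 1711)*(6083585/3328) + 1136)*(-¼) = ((31928365/18568)*(6083585/3328) + 1136)*(-¼) = (194238922388525/61794304 + 1136)*(-¼) = (194309120717869/61794304)*(-¼) = -194309120717869/247177216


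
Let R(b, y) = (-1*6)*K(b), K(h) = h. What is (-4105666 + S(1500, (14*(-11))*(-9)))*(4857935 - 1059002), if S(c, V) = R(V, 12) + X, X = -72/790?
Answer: -6173353219337958/395 ≈ -1.5629e+13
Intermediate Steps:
X = -36/395 (X = -72*1/790 = -36/395 ≈ -0.091139)
R(b, y) = -6*b (R(b, y) = (-1*6)*b = -6*b)
S(c, V) = -36/395 - 6*V (S(c, V) = -6*V - 36/395 = -36/395 - 6*V)
(-4105666 + S(1500, (14*(-11))*(-9)))*(4857935 - 1059002) = (-4105666 + (-36/395 - 6*14*(-11)*(-9)))*(4857935 - 1059002) = (-4105666 + (-36/395 - (-924)*(-9)))*3798933 = (-4105666 + (-36/395 - 6*1386))*3798933 = (-4105666 + (-36/395 - 8316))*3798933 = (-4105666 - 3284856/395)*3798933 = -1625022926/395*3798933 = -6173353219337958/395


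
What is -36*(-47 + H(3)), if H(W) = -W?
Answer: 1800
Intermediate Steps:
-36*(-47 + H(3)) = -36*(-47 - 1*3) = -36*(-47 - 3) = -36*(-50) = 1800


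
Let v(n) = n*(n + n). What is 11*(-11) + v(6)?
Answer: -49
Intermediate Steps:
v(n) = 2*n² (v(n) = n*(2*n) = 2*n²)
11*(-11) + v(6) = 11*(-11) + 2*6² = -121 + 2*36 = -121 + 72 = -49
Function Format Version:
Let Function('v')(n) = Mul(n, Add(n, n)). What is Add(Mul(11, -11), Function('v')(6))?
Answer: -49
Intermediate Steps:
Function('v')(n) = Mul(2, Pow(n, 2)) (Function('v')(n) = Mul(n, Mul(2, n)) = Mul(2, Pow(n, 2)))
Add(Mul(11, -11), Function('v')(6)) = Add(Mul(11, -11), Mul(2, Pow(6, 2))) = Add(-121, Mul(2, 36)) = Add(-121, 72) = -49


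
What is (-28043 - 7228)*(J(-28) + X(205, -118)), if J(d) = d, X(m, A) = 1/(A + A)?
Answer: 233106039/236 ≈ 9.8774e+5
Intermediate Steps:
X(m, A) = 1/(2*A)
(-28043 - 7228)*(J(-28) + X(205, -118)) = (-28043 - 7228)*(-28 + (½)/(-118)) = -35271*(-28 + (½)*(-1/118)) = -35271*(-28 - 1/236) = -35271*(-6609/236) = 233106039/236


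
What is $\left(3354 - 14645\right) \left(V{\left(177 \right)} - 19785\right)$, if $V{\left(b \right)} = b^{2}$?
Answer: $-130343304$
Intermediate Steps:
$\left(3354 - 14645\right) \left(V{\left(177 \right)} - 19785\right) = \left(3354 - 14645\right) \left(177^{2} - 19785\right) = - 11291 \left(31329 - 19785\right) = \left(-11291\right) 11544 = -130343304$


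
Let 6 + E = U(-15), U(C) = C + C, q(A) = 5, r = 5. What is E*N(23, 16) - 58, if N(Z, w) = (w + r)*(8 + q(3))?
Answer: -9886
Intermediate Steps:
U(C) = 2*C
E = -36 (E = -6 + 2*(-15) = -6 - 30 = -36)
N(Z, w) = 65 + 13*w (N(Z, w) = (w + 5)*(8 + 5) = (5 + w)*13 = 65 + 13*w)
E*N(23, 16) - 58 = -36*(65 + 13*16) - 58 = -36*(65 + 208) - 58 = -36*273 - 58 = -9828 - 58 = -9886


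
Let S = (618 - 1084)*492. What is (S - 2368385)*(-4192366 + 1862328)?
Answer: 6052639520966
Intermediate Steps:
S = -229272 (S = -466*492 = -229272)
(S - 2368385)*(-4192366 + 1862328) = (-229272 - 2368385)*(-4192366 + 1862328) = -2597657*(-2330038) = 6052639520966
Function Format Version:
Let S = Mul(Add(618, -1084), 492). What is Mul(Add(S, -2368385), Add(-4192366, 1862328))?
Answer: 6052639520966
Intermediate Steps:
S = -229272 (S = Mul(-466, 492) = -229272)
Mul(Add(S, -2368385), Add(-4192366, 1862328)) = Mul(Add(-229272, -2368385), Add(-4192366, 1862328)) = Mul(-2597657, -2330038) = 6052639520966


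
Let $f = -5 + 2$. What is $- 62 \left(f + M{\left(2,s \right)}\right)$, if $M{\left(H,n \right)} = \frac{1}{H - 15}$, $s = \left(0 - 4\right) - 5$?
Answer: $\frac{2480}{13} \approx 190.77$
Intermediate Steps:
$s = -9$ ($s = \left(0 - 4\right) - 5 = -4 - 5 = -9$)
$f = -3$
$M{\left(H,n \right)} = \frac{1}{-15 + H}$
$- 62 \left(f + M{\left(2,s \right)}\right) = - 62 \left(-3 + \frac{1}{-15 + 2}\right) = - 62 \left(-3 + \frac{1}{-13}\right) = - 62 \left(-3 - \frac{1}{13}\right) = \left(-62\right) \left(- \frac{40}{13}\right) = \frac{2480}{13}$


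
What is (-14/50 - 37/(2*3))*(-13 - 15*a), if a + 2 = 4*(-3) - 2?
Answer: -219509/150 ≈ -1463.4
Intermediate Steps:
a = -16 (a = -2 + (4*(-3) - 2) = -2 + (-12 - 2) = -2 - 14 = -16)
(-14/50 - 37/(2*3))*(-13 - 15*a) = (-14/50 - 37/(2*3))*(-13 - 15*(-16)) = (-14*1/50 - 37/6)*(-13 + 240) = (-7/25 - 37*1/6)*227 = (-7/25 - 37/6)*227 = -967/150*227 = -219509/150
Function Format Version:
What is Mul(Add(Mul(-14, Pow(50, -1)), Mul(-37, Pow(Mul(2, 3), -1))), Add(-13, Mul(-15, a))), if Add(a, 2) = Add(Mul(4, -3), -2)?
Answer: Rational(-219509, 150) ≈ -1463.4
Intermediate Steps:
a = -16 (a = Add(-2, Add(Mul(4, -3), -2)) = Add(-2, Add(-12, -2)) = Add(-2, -14) = -16)
Mul(Add(Mul(-14, Pow(50, -1)), Mul(-37, Pow(Mul(2, 3), -1))), Add(-13, Mul(-15, a))) = Mul(Add(Mul(-14, Pow(50, -1)), Mul(-37, Pow(Mul(2, 3), -1))), Add(-13, Mul(-15, -16))) = Mul(Add(Mul(-14, Rational(1, 50)), Mul(-37, Pow(6, -1))), Add(-13, 240)) = Mul(Add(Rational(-7, 25), Mul(-37, Rational(1, 6))), 227) = Mul(Add(Rational(-7, 25), Rational(-37, 6)), 227) = Mul(Rational(-967, 150), 227) = Rational(-219509, 150)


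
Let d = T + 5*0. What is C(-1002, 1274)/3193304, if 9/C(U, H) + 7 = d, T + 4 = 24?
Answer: 9/41512952 ≈ 2.1680e-7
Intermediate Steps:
T = 20 (T = -4 + 24 = 20)
d = 20 (d = 20 + 5*0 = 20 + 0 = 20)
C(U, H) = 9/13 (C(U, H) = 9/(-7 + 20) = 9/13)
C(-1002, 1274)/3193304 = (9/13)/3193304 = (9/13)*(1/3193304) = 9/41512952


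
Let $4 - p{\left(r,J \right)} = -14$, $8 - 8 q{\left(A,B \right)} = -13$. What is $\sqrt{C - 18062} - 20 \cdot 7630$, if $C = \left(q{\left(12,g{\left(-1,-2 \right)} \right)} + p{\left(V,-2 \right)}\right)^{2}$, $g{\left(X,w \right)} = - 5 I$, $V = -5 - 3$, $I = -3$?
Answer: $-152600 + \frac{i \sqrt{1128743}}{8} \approx -1.526 \cdot 10^{5} + 132.8 i$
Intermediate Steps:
$V = -8$ ($V = -5 - 3 = -8$)
$g{\left(X,w \right)} = 15$ ($g{\left(X,w \right)} = \left(-5\right) \left(-3\right) = 15$)
$q{\left(A,B \right)} = \frac{21}{8}$ ($q{\left(A,B \right)} = 1 - - \frac{13}{8} = 1 + \frac{13}{8} = \frac{21}{8}$)
$p{\left(r,J \right)} = 18$ ($p{\left(r,J \right)} = 4 - -14 = 4 + 14 = 18$)
$C = \frac{27225}{64}$ ($C = \left(\frac{21}{8} + 18\right)^{2} = \left(\frac{165}{8}\right)^{2} = \frac{27225}{64} \approx 425.39$)
$\sqrt{C - 18062} - 20 \cdot 7630 = \sqrt{\frac{27225}{64} - 18062} - 20 \cdot 7630 = \sqrt{- \frac{1128743}{64}} - 152600 = \frac{i \sqrt{1128743}}{8} - 152600 = -152600 + \frac{i \sqrt{1128743}}{8}$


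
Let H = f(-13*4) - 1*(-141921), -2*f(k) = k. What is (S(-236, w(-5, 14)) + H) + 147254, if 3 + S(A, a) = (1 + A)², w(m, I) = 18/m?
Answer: 344423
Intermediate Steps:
f(k) = -k/2
S(A, a) = -3 + (1 + A)²
H = 141947 (H = -(-13)*4/2 - 1*(-141921) = -½*(-52) + 141921 = 26 + 141921 = 141947)
(S(-236, w(-5, 14)) + H) + 147254 = ((-3 + (1 - 236)²) + 141947) + 147254 = ((-3 + (-235)²) + 141947) + 147254 = ((-3 + 55225) + 141947) + 147254 = (55222 + 141947) + 147254 = 197169 + 147254 = 344423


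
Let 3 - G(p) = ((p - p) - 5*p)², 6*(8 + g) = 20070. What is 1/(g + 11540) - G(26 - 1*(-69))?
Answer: 3356578495/14877 ≈ 2.2562e+5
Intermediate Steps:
g = 3337 (g = -8 + (⅙)*20070 = -8 + 3345 = 3337)
G(p) = 3 - 25*p² (G(p) = 3 - ((p - p) - 5*p)² = 3 - (0 - 5*p)² = 3 - (-5*p)² = 3 - 25*p²)
1/(g + 11540) - G(26 - 1*(-69)) = 1/(3337 + 11540) - (3 - 25*(26 - 1*(-69))²) = 1/14877 - (3 - 25*(26 + 69)²) = 1/14877 - (3 - 25*95²) = 1/14877 - (3 - 25*9025) = 1/14877 - (3 - 225625) = 1/14877 - 1*(-225622) = 1/14877 + 225622 = 3356578495/14877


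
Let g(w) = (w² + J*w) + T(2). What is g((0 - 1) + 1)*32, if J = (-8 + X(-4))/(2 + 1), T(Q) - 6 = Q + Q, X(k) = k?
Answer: 320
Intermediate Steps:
T(Q) = 6 + 2*Q (T(Q) = 6 + (Q + Q) = 6 + 2*Q)
J = -4 (J = (-8 - 4)/(2 + 1) = -12/3 = -12*⅓ = -4)
g(w) = 10 + w² - 4*w (g(w) = (w² - 4*w) + (6 + 2*2) = (w² - 4*w) + (6 + 4) = (w² - 4*w) + 10 = 10 + w² - 4*w)
g((0 - 1) + 1)*32 = (10 + ((0 - 1) + 1)² - 4*((0 - 1) + 1))*32 = (10 + (-1 + 1)² - 4*(-1 + 1))*32 = (10 + 0² - 4*0)*32 = (10 + 0 + 0)*32 = 10*32 = 320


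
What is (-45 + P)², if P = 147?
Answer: 10404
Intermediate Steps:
(-45 + P)² = (-45 + 147)² = 102² = 10404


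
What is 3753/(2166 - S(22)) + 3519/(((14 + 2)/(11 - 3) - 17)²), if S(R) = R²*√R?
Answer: -11276617/5775950 - 454113*√22/115519 ≈ -20.391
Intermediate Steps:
S(R) = R^(5/2)
3753/(2166 - S(22)) + 3519/(((14 + 2)/(11 - 3) - 17)²) = 3753/(2166 - 22^(5/2)) + 3519/(((14 + 2)/(11 - 3) - 17)²) = 3753/(2166 - 484*√22) + 3519/((16/8 - 17)²) = 3753/(2166 - 484*√22) + 3519/((16*(⅛) - 17)²) = 3753/(2166 - 484*√22) + 3519/((2 - 17)²) = 3753/(2166 - 484*√22) + 3519/((-15)²) = 3753/(2166 - 484*√22) + 3519/225 = 3753/(2166 - 484*√22) + 3519*(1/225) = 3753/(2166 - 484*√22) + 391/25 = 391/25 + 3753/(2166 - 484*√22)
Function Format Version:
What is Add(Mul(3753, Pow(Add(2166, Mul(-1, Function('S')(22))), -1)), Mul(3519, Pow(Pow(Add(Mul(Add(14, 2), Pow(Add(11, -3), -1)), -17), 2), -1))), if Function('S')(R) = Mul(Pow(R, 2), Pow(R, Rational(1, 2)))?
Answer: Add(Rational(-11276617, 5775950), Mul(Rational(-454113, 115519), Pow(22, Rational(1, 2)))) ≈ -20.391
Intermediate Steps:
Function('S')(R) = Pow(R, Rational(5, 2))
Add(Mul(3753, Pow(Add(2166, Mul(-1, Function('S')(22))), -1)), Mul(3519, Pow(Pow(Add(Mul(Add(14, 2), Pow(Add(11, -3), -1)), -17), 2), -1))) = Add(Mul(3753, Pow(Add(2166, Mul(-1, Pow(22, Rational(5, 2)))), -1)), Mul(3519, Pow(Pow(Add(Mul(Add(14, 2), Pow(Add(11, -3), -1)), -17), 2), -1))) = Add(Mul(3753, Pow(Add(2166, Mul(-1, Mul(484, Pow(22, Rational(1, 2))))), -1)), Mul(3519, Pow(Pow(Add(Mul(16, Pow(8, -1)), -17), 2), -1))) = Add(Mul(3753, Pow(Add(2166, Mul(-484, Pow(22, Rational(1, 2)))), -1)), Mul(3519, Pow(Pow(Add(Mul(16, Rational(1, 8)), -17), 2), -1))) = Add(Mul(3753, Pow(Add(2166, Mul(-484, Pow(22, Rational(1, 2)))), -1)), Mul(3519, Pow(Pow(Add(2, -17), 2), -1))) = Add(Mul(3753, Pow(Add(2166, Mul(-484, Pow(22, Rational(1, 2)))), -1)), Mul(3519, Pow(Pow(-15, 2), -1))) = Add(Mul(3753, Pow(Add(2166, Mul(-484, Pow(22, Rational(1, 2)))), -1)), Mul(3519, Pow(225, -1))) = Add(Mul(3753, Pow(Add(2166, Mul(-484, Pow(22, Rational(1, 2)))), -1)), Mul(3519, Rational(1, 225))) = Add(Mul(3753, Pow(Add(2166, Mul(-484, Pow(22, Rational(1, 2)))), -1)), Rational(391, 25)) = Add(Rational(391, 25), Mul(3753, Pow(Add(2166, Mul(-484, Pow(22, Rational(1, 2)))), -1)))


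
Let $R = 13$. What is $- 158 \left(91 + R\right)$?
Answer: $-16432$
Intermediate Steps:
$- 158 \left(91 + R\right) = - 158 \left(91 + 13\right) = \left(-158\right) 104 = -16432$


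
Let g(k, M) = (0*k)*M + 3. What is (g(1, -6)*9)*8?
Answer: 216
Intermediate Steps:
g(k, M) = 3 (g(k, M) = 0*M + 3 = 0 + 3 = 3)
(g(1, -6)*9)*8 = (3*9)*8 = 27*8 = 216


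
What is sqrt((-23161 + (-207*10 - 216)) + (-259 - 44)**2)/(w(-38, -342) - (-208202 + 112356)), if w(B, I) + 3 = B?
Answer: sqrt(66362)/95805 ≈ 0.0026889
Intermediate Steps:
w(B, I) = -3 + B
sqrt((-23161 + (-207*10 - 216)) + (-259 - 44)**2)/(w(-38, -342) - (-208202 + 112356)) = sqrt((-23161 + (-207*10 - 216)) + (-259 - 44)**2)/((-3 - 38) - (-208202 + 112356)) = sqrt((-23161 + (-2070 - 216)) + (-303)**2)/(-41 - 1*(-95846)) = sqrt((-23161 - 2286) + 91809)/(-41 + 95846) = sqrt(-25447 + 91809)/95805 = sqrt(66362)*(1/95805) = sqrt(66362)/95805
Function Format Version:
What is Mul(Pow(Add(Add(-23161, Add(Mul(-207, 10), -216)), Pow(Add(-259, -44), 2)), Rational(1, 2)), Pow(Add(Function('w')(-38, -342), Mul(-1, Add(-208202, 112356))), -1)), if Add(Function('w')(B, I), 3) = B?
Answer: Mul(Rational(1, 95805), Pow(66362, Rational(1, 2))) ≈ 0.0026889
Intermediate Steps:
Function('w')(B, I) = Add(-3, B)
Mul(Pow(Add(Add(-23161, Add(Mul(-207, 10), -216)), Pow(Add(-259, -44), 2)), Rational(1, 2)), Pow(Add(Function('w')(-38, -342), Mul(-1, Add(-208202, 112356))), -1)) = Mul(Pow(Add(Add(-23161, Add(Mul(-207, 10), -216)), Pow(Add(-259, -44), 2)), Rational(1, 2)), Pow(Add(Add(-3, -38), Mul(-1, Add(-208202, 112356))), -1)) = Mul(Pow(Add(Add(-23161, Add(-2070, -216)), Pow(-303, 2)), Rational(1, 2)), Pow(Add(-41, Mul(-1, -95846)), -1)) = Mul(Pow(Add(Add(-23161, -2286), 91809), Rational(1, 2)), Pow(Add(-41, 95846), -1)) = Mul(Pow(Add(-25447, 91809), Rational(1, 2)), Pow(95805, -1)) = Mul(Pow(66362, Rational(1, 2)), Rational(1, 95805)) = Mul(Rational(1, 95805), Pow(66362, Rational(1, 2)))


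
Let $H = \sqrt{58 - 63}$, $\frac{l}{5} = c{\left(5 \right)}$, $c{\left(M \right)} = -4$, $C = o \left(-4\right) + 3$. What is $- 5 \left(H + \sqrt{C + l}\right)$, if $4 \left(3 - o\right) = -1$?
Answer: $5 i \left(- \sqrt{5} - \sqrt{30}\right) \approx - 38.566 i$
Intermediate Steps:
$o = \frac{13}{4}$ ($o = 3 - - \frac{1}{4} = 3 + \frac{1}{4} = \frac{13}{4} \approx 3.25$)
$C = -10$ ($C = \frac{13}{4} \left(-4\right) + 3 = -13 + 3 = -10$)
$l = -20$ ($l = 5 \left(-4\right) = -20$)
$H = i \sqrt{5}$ ($H = \sqrt{-5} = i \sqrt{5} \approx 2.2361 i$)
$- 5 \left(H + \sqrt{C + l}\right) = - 5 \left(i \sqrt{5} + \sqrt{-10 - 20}\right) = - 5 \left(i \sqrt{5} + \sqrt{-30}\right) = - 5 \left(i \sqrt{5} + i \sqrt{30}\right) = - 5 i \sqrt{5} - 5 i \sqrt{30}$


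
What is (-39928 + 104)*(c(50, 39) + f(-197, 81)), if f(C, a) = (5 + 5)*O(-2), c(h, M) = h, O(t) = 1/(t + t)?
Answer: -1891640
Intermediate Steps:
O(t) = 1/(2*t)
f(C, a) = -5/2 (f(C, a) = (5 + 5)*((1/2)/(-2)) = 10*((1/2)*(-1/2)) = 10*(-1/4) = -5/2)
(-39928 + 104)*(c(50, 39) + f(-197, 81)) = (-39928 + 104)*(50 - 5/2) = -39824*95/2 = -1891640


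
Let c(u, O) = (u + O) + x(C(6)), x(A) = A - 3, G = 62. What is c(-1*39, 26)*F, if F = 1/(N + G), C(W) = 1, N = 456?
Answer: -15/518 ≈ -0.028958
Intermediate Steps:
x(A) = -3 + A
F = 1/518 (F = 1/(456 + 62) = 1/518 ≈ 0.0019305)
c(u, O) = -2 + O + u (c(u, O) = (u + O) + (-3 + 1) = (O + u) - 2 = -2 + O + u)
c(-1*39, 26)*F = (-2 + 26 - 1*39)*(1/518) = (-2 + 26 - 39)*(1/518) = -15*1/518 = -15/518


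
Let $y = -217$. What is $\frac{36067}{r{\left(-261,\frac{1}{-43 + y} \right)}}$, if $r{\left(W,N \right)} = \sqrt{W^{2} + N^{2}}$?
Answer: $\frac{9377420 \sqrt{4604979601}}{4604979601} \approx 138.19$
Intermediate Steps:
$r{\left(W,N \right)} = \sqrt{N^{2} + W^{2}}$
$\frac{36067}{r{\left(-261,\frac{1}{-43 + y} \right)}} = \frac{36067}{\sqrt{\left(\frac{1}{-43 - 217}\right)^{2} + \left(-261\right)^{2}}} = \frac{36067}{\sqrt{\left(\frac{1}{-260}\right)^{2} + 68121}} = \frac{36067}{\sqrt{\left(- \frac{1}{260}\right)^{2} + 68121}} = \frac{36067}{\sqrt{\frac{1}{67600} + 68121}} = \frac{36067}{\sqrt{\frac{4604979601}{67600}}} = \frac{36067}{\frac{1}{260} \sqrt{4604979601}} = 36067 \frac{260 \sqrt{4604979601}}{4604979601} = \frac{9377420 \sqrt{4604979601}}{4604979601}$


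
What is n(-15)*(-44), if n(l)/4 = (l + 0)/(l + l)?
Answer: -88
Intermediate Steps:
n(l) = 2 (n(l) = 4*((l + 0)/(l + l)) = 4*(l/((2*l))) = 4*(l*(1/(2*l))) = 4*(½) = 2)
n(-15)*(-44) = 2*(-44) = -88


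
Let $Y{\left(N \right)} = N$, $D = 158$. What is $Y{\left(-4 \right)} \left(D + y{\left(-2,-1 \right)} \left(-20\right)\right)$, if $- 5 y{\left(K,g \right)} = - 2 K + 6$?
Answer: $-792$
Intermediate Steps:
$y{\left(K,g \right)} = - \frac{6}{5} + \frac{2 K}{5}$ ($y{\left(K,g \right)} = - \frac{- 2 K + 6}{5} = - \frac{6 - 2 K}{5} = - \frac{6}{5} + \frac{2 K}{5}$)
$Y{\left(-4 \right)} \left(D + y{\left(-2,-1 \right)} \left(-20\right)\right) = - 4 \left(158 + \left(- \frac{6}{5} + \frac{2}{5} \left(-2\right)\right) \left(-20\right)\right) = - 4 \left(158 + \left(- \frac{6}{5} - \frac{4}{5}\right) \left(-20\right)\right) = - 4 \left(158 - -40\right) = - 4 \left(158 + 40\right) = \left(-4\right) 198 = -792$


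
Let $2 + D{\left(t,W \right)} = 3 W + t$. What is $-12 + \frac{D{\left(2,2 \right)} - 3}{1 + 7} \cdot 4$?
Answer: $- \frac{21}{2} \approx -10.5$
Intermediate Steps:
$D{\left(t,W \right)} = -2 + t + 3 W$ ($D{\left(t,W \right)} = -2 + \left(3 W + t\right) = -2 + \left(t + 3 W\right) = -2 + t + 3 W$)
$-12 + \frac{D{\left(2,2 \right)} - 3}{1 + 7} \cdot 4 = -12 + \frac{\left(-2 + 2 + 3 \cdot 2\right) - 3}{1 + 7} \cdot 4 = -12 + \frac{\left(-2 + 2 + 6\right) - 3}{8} \cdot 4 = -12 + \left(6 - 3\right) \frac{1}{8} \cdot 4 = -12 + 3 \cdot \frac{1}{8} \cdot 4 = -12 + \frac{3}{8} \cdot 4 = -12 + \frac{3}{2} = - \frac{21}{2}$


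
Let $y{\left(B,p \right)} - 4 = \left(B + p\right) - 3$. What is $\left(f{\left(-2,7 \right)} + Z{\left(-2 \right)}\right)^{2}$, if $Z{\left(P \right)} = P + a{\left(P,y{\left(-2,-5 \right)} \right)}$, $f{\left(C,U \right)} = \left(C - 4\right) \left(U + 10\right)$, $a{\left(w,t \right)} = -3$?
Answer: $11449$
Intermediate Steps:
$y{\left(B,p \right)} = 1 + B + p$ ($y{\left(B,p \right)} = 4 - \left(3 - B - p\right) = 4 + \left(-3 + B + p\right) = 1 + B + p$)
$f{\left(C,U \right)} = \left(-4 + C\right) \left(10 + U\right)$
$Z{\left(P \right)} = -3 + P$ ($Z{\left(P \right)} = P - 3 = -3 + P$)
$\left(f{\left(-2,7 \right)} + Z{\left(-2 \right)}\right)^{2} = \left(\left(-40 - 28 + 10 \left(-2\right) - 14\right) - 5\right)^{2} = \left(\left(-40 - 28 - 20 - 14\right) - 5\right)^{2} = \left(-102 - 5\right)^{2} = \left(-107\right)^{2} = 11449$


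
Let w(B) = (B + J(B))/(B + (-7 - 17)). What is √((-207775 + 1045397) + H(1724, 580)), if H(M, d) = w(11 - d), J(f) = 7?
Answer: 2*√73637317986/593 ≈ 915.22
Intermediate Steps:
w(B) = (7 + B)/(-24 + B) (w(B) = (B + 7)/(B + (-7 - 17)) = (7 + B)/(B - 24) = (7 + B)/(-24 + B))
H(M, d) = (18 - d)/(-13 - d) (H(M, d) = (7 + (11 - d))/(-24 + (11 - d)) = (18 - d)/(-13 - d))
√((-207775 + 1045397) + H(1724, 580)) = √((-207775 + 1045397) + (-18 + 580)/(13 + 580)) = √(837622 + 562/593) = √(496710408/593) = 2*√73637317986/593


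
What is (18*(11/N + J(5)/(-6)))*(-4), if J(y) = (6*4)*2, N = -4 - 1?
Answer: 3672/5 ≈ 734.40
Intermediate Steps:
N = -5
J(y) = 48 (J(y) = 24*2 = 48)
(18*(11/N + J(5)/(-6)))*(-4) = (18*(11/(-5) + 48/(-6)))*(-4) = (18*(11*(-⅕) + 48*(-⅙)))*(-4) = (18*(-11/5 - 8))*(-4) = (18*(-51/5))*(-4) = -918/5*(-4) = 3672/5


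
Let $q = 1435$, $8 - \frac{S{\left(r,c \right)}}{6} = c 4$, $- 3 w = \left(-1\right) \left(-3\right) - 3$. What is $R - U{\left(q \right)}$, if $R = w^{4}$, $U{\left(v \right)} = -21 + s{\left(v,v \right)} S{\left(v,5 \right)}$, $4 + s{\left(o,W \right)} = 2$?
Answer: $-123$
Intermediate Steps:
$w = 0$ ($w = - \frac{\left(-1\right) \left(-3\right) - 3}{3} = - \frac{3 - 3}{3} = \left(- \frac{1}{3}\right) 0 = 0$)
$s{\left(o,W \right)} = -2$ ($s{\left(o,W \right)} = -4 + 2 = -2$)
$S{\left(r,c \right)} = 48 - 24 c$ ($S{\left(r,c \right)} = 48 - 6 c 4 = 48 - 6 \cdot 4 c = 48 - 24 c$)
$U{\left(v \right)} = 123$ ($U{\left(v \right)} = -21 - 2 \left(48 - 120\right) = -21 - -144 = -21 + 144 = 123$)
$R = 0$ ($R = 0^{4} = 0$)
$R - U{\left(q \right)} = 0 - 123 = -123$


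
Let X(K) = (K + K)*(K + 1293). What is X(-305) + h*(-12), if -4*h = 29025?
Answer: -515605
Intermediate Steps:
h = -29025/4 (h = -¼*29025 = -29025/4 ≈ -7256.3)
X(K) = 2*K*(1293 + K) (X(K) = (2*K)*(1293 + K) = 2*K*(1293 + K))
X(-305) + h*(-12) = 2*(-305)*(1293 - 305) - 29025/4*(-12) = 2*(-305)*988 + 87075 = -602680 + 87075 = -515605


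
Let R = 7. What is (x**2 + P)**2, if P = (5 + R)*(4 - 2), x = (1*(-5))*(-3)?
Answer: 62001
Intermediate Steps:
x = 15 (x = -5*(-3) = 15)
P = 24 (P = (5 + 7)*(4 - 2) = 12*2 = 24)
(x**2 + P)**2 = (15**2 + 24)**2 = (225 + 24)**2 = 249**2 = 62001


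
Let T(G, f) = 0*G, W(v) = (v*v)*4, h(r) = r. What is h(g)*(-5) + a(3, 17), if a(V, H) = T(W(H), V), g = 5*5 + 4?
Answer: -145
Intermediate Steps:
g = 29 (g = 25 + 4 = 29)
W(v) = 4*v**2 (W(v) = v**2*4 = 4*v**2)
T(G, f) = 0
a(V, H) = 0
h(g)*(-5) + a(3, 17) = 29*(-5) + 0 = -145 + 0 = -145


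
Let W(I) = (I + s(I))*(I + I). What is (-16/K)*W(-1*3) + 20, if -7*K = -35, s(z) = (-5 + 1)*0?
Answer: -188/5 ≈ -37.600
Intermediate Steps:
s(z) = 0 (s(z) = -4*0 = 0)
K = 5 (K = -1/7*(-35) = 5)
W(I) = 2*I**2 (W(I) = (I + 0)*(I + I) = I*(2*I) = 2*I**2)
(-16/K)*W(-1*3) + 20 = (-16/5)*(2*(-1*3)**2) + 20 = (-16*1/5)*(2*(-3)**2) + 20 = -32*9/5 + 20 = -16/5*18 + 20 = -288/5 + 20 = -188/5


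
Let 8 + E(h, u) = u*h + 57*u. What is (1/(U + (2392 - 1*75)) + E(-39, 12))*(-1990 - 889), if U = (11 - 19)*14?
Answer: -1320427439/2205 ≈ -5.9883e+5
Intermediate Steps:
U = -112 (U = -8*14 = -112)
E(h, u) = -8 + 57*u + h*u (E(h, u) = -8 + (u*h + 57*u) = -8 + (h*u + 57*u) = -8 + (57*u + h*u) = -8 + 57*u + h*u)
(1/(U + (2392 - 1*75)) + E(-39, 12))*(-1990 - 889) = (1/(-112 + (2392 - 1*75)) + (-8 + 57*12 - 39*12))*(-1990 - 889) = (1/(-112 + (2392 - 75)) + (-8 + 684 - 468))*(-2879) = (1/(-112 + 2317) + 208)*(-2879) = (1/2205 + 208)*(-2879) = (458641/2205)*(-2879) = -1320427439/2205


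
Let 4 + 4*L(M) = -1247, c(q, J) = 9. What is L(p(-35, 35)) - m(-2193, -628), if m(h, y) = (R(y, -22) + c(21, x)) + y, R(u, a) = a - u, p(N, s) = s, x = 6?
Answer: -1199/4 ≈ -299.75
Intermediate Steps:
m(h, y) = -13 (m(h, y) = ((-22 - y) + 9) + y = (-13 - y) + y = -13)
L(M) = -1251/4 (L(M) = -1 + (¼)*(-1247) = -1 - 1247/4 = -1251/4)
L(p(-35, 35)) - m(-2193, -628) = -1251/4 - 1*(-13) = -1251/4 + 13 = -1199/4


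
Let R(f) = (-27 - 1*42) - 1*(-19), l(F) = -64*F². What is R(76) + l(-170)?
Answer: -1849650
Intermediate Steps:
R(f) = -50 (R(f) = (-27 - 42) + 19 = -69 + 19 = -50)
R(76) + l(-170) = -50 - 64*(-170)² = -50 - 64*28900 = -50 - 1849600 = -1849650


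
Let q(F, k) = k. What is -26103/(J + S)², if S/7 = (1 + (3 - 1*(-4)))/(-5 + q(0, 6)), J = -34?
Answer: -2373/44 ≈ -53.932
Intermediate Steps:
S = 56 (S = 7*((1 + (3 - 1*(-4)))/(-5 + 6)) = 7*((1 + (3 + 4))/1) = 7*(1*(1 + 7)) = 7*(1*8) = 7*8 = 56)
-26103/(J + S)² = -26103/(-34 + 56)² = -26103/(22²) = -26103/484 = -26103*1/484 = -2373/44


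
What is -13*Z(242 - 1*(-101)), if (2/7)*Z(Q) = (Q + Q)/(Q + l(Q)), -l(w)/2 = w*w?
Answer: 91/685 ≈ 0.13285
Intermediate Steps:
l(w) = -2*w**2 (l(w) = -2*w*w = -2*w**2)
Z(Q) = 7*Q/(Q - 2*Q**2) (Z(Q) = 7*((Q + Q)/(Q - 2*Q**2))/2 = 7*((2*Q)/(Q - 2*Q**2))/2 = 7*(2*Q/(Q - 2*Q**2))/2 = 7*Q/(Q - 2*Q**2))
-13*Z(242 - 1*(-101)) = -(-91)/(-1 + 2*(242 - 1*(-101))) = -(-91)/(-1 + 2*(242 + 101)) = -(-91)/(-1 + 2*343) = -(-91)/(-1 + 686) = -(-91)/685 = -13*(-7/685) = 91/685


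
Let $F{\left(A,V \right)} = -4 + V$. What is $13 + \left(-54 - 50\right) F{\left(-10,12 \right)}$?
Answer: $-819$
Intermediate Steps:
$13 + \left(-54 - 50\right) F{\left(-10,12 \right)} = 13 + \left(-54 - 50\right) \left(-4 + 12\right) = 13 - 832 = -819$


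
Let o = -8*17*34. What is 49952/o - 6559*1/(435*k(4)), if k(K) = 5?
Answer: -8685901/628575 ≈ -13.818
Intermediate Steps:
o = -4624 (o = -136*34 = -4624)
49952/o - 6559*1/(435*k(4)) = 49952/(-4624) - 6559/(-15*5*(-29)) = 49952*(-1/4624) - 6559/((-75*(-29))) = -3122/289 - 6559/2175 = -8685901/628575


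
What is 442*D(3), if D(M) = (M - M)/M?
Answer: 0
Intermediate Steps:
D(M) = 0 (D(M) = 0/M = 0)
442*D(3) = 442*0 = 0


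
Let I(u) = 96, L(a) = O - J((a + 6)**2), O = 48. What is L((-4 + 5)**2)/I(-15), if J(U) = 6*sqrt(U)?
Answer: 1/16 ≈ 0.062500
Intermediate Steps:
L(a) = 48 - 6*sqrt((6 + a)**2) (L(a) = 48 - 6*sqrt((a + 6)**2) = 48 - 6*sqrt((6 + a)**2))
L((-4 + 5)**2)/I(-15) = (48 - (36 + 6*(-4 + 5)**2))/96 = (48 - 6*sqrt((6 + 1**2)**2))*(1/96) = (48 - 6*sqrt((6 + 1)**2))*(1/96) = (48 - 6*sqrt(7**2))*(1/96) = (48 - 6*sqrt(49))*(1/96) = (48 - 6*7)*(1/96) = (48 - 42)*(1/96) = 6*(1/96) = 1/16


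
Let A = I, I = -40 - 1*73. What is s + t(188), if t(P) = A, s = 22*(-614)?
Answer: -13621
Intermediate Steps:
s = -13508
I = -113 (I = -40 - 73 = -113)
A = -113
t(P) = -113
s + t(188) = -13508 - 113 = -13621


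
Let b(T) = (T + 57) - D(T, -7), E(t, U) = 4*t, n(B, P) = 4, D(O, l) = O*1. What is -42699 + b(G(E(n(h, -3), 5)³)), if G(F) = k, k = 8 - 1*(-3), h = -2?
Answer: -42642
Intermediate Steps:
D(O, l) = O
k = 11 (k = 8 + 3 = 11)
G(F) = 11
b(T) = 57 (b(T) = (T + 57) - T = (57 + T) - T = 57)
-42699 + b(G(E(n(h, -3), 5)³)) = -42699 + 57 = -42642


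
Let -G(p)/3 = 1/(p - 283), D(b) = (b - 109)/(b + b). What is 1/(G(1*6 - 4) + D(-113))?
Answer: 31753/31530 ≈ 1.0071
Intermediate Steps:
D(b) = (-109 + b)/(2*b) (D(b) = (-109 + b)/((2*b)) = (-109 + b)*(1/(2*b)) = (-109 + b)/(2*b))
G(p) = -3/(-283 + p) (G(p) = -3/(p - 283) = -3/(-283 + p))
1/(G(1*6 - 4) + D(-113)) = 1/(-3/(-283 + (1*6 - 4)) + (½)*(-109 - 113)/(-113)) = 1/(-3/(-283 + (6 - 4)) + (½)*(-1/113)*(-222)) = 1/(-3/(-283 + 2) + 111/113) = 1/(-3/(-281) + 111/113) = 1/(-3*(-1/281) + 111/113) = 1/(3/281 + 111/113) = 1/(31530/31753) = 31753/31530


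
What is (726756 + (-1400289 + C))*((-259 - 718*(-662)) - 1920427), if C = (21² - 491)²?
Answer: 969890967210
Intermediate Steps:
C = 2500 (C = (441 - 491)² = (-50)² = 2500)
(726756 + (-1400289 + C))*((-259 - 718*(-662)) - 1920427) = (726756 + (-1400289 + 2500))*((-259 - 718*(-662)) - 1920427) = (726756 - 1397789)*((-259 + 475316) - 1920427) = -671033*(475057 - 1920427) = -671033*(-1445370) = 969890967210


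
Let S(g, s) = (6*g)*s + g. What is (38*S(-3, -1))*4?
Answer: 2280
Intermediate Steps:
S(g, s) = g + 6*g*s (S(g, s) = 6*g*s + g = g + 6*g*s)
(38*S(-3, -1))*4 = (38*(-3*(1 + 6*(-1))))*4 = (38*(-3*(1 - 6)))*4 = (38*(-3*(-5)))*4 = (38*15)*4 = 570*4 = 2280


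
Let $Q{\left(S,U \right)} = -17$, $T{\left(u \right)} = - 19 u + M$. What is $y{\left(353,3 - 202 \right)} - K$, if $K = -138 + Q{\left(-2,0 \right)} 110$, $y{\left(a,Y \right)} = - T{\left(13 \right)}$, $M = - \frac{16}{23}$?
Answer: $\frac{51881}{23} \approx 2255.7$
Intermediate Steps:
$M = - \frac{16}{23}$ ($M = \left(-16\right) \frac{1}{23} = - \frac{16}{23} \approx -0.69565$)
$T{\left(u \right)} = - \frac{16}{23} - 19 u$ ($T{\left(u \right)} = - 19 u - \frac{16}{23} = - \frac{16}{23} - 19 u$)
$y{\left(a,Y \right)} = \frac{5697}{23}$ ($y{\left(a,Y \right)} = - (- \frac{16}{23} - 247) = \left(-1\right) \left(- \frac{5697}{23}\right) = \frac{5697}{23}$)
$K = -2008$ ($K = -138 - 1870 = -2008$)
$y{\left(353,3 - 202 \right)} - K = \frac{5697}{23} - -2008 = \frac{5697}{23} + 2008 = \frac{51881}{23}$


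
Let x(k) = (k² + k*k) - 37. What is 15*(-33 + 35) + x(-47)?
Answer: 4411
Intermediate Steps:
x(k) = -37 + 2*k² (x(k) = (k² + k²) - 37 = 2*k² - 37 = -37 + 2*k²)
15*(-33 + 35) + x(-47) = 15*(-33 + 35) + (-37 + 2*(-47)²) = 15*2 + (-37 + 2*2209) = 30 + (-37 + 4418) = 30 + 4381 = 4411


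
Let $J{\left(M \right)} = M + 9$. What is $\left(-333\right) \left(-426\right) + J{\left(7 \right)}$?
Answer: $141874$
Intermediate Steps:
$J{\left(M \right)} = 9 + M$
$\left(-333\right) \left(-426\right) + J{\left(7 \right)} = \left(-333\right) \left(-426\right) + \left(9 + 7\right) = 141858 + 16 = 141874$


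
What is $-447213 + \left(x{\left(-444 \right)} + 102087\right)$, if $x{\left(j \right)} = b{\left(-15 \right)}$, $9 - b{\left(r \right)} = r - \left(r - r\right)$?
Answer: $-345102$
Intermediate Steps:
$b{\left(r \right)} = 9 - r$ ($b{\left(r \right)} = 9 - \left(r - \left(r - r\right)\right) = 9 - \left(r - 0\right) = 9 - \left(r + 0\right) = 9 - r$)
$x{\left(j \right)} = 24$ ($x{\left(j \right)} = 9 - -15 = 9 + 15 = 24$)
$-447213 + \left(x{\left(-444 \right)} + 102087\right) = -447213 + \left(24 + 102087\right) = -447213 + 102111 = -345102$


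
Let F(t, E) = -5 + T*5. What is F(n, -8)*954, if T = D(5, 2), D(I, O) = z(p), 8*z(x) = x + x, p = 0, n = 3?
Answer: -4770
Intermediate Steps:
z(x) = x/4 (z(x) = (x + x)/8 = (2*x)/8 = x/4)
D(I, O) = 0 (D(I, O) = (1/4)*0 = 0)
T = 0
F(t, E) = -5 (F(t, E) = -5 + 0*5 = -5 + 0 = -5)
F(n, -8)*954 = -5*954 = -4770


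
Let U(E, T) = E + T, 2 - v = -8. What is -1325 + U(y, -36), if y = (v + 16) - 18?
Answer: -1353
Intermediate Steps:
v = 10 (v = 2 - 1*(-8) = 2 + 8 = 10)
y = 8 (y = (10 + 16) - 18 = 26 - 18 = 8)
-1325 + U(y, -36) = -1325 + (8 - 36) = -1325 - 28 = -1353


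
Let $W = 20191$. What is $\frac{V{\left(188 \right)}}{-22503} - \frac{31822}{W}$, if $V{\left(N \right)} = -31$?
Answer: $- \frac{715464545}{454358073} \approx -1.5747$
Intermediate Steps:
$\frac{V{\left(188 \right)}}{-22503} - \frac{31822}{W} = - \frac{31}{-22503} - \frac{31822}{20191} = \left(-31\right) \left(- \frac{1}{22503}\right) - \frac{31822}{20191} = \frac{31}{22503} - \frac{31822}{20191} = - \frac{715464545}{454358073}$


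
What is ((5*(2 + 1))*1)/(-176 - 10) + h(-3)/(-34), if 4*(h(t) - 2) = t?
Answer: -495/4216 ≈ -0.11741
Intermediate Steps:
h(t) = 2 + t/4
((5*(2 + 1))*1)/(-176 - 10) + h(-3)/(-34) = ((5*(2 + 1))*1)/(-176 - 10) + (2 + (¼)*(-3))/(-34) = ((5*3)*1)/(-186) + (2 - ¾)*(-1/34) = (15*1)*(-1/186) + (5/4)*(-1/34) = 15*(-1/186) - 5/136 = -5/62 - 5/136 = -495/4216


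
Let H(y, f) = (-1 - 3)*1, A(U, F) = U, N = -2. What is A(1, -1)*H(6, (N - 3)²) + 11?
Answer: 7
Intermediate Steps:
H(y, f) = -4 (H(y, f) = -4*1 = -4)
A(1, -1)*H(6, (N - 3)²) + 11 = 1*(-4) + 11 = -4 + 11 = 7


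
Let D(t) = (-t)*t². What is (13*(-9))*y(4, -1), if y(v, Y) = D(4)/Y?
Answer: -7488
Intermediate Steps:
D(t) = -t³
y(v, Y) = -64/Y (y(v, Y) = (-1*4³)/Y = (-1*64)/Y = -64/Y)
(13*(-9))*y(4, -1) = (13*(-9))*(-64/(-1)) = -(-7488)*(-1) = -117*64 = -7488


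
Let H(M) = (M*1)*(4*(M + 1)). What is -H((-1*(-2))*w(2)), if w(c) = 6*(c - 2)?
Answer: 0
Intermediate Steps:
w(c) = -12 + 6*c (w(c) = 6*(-2 + c) = -12 + 6*c)
H(M) = M*(4 + 4*M) (H(M) = M*(4*(1 + M)) = M*(4 + 4*M))
-H((-1*(-2))*w(2)) = -4*(-1*(-2))*(-12 + 6*2)*(1 + (-1*(-2))*(-12 + 6*2)) = -4*2*(-12 + 12)*(1 + 2*(-12 + 12)) = -4*2*0*(1 + 2*0) = -4*0*(1 + 0) = -4*0 = -1*0 = 0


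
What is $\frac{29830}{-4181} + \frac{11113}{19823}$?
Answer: $- \frac{544856637}{82879963} \approx -6.574$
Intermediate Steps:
$\frac{29830}{-4181} + \frac{11113}{19823} = 29830 \left(- \frac{1}{4181}\right) + 11113 \cdot \frac{1}{19823} = - \frac{29830}{4181} + \frac{11113}{19823} = - \frac{544856637}{82879963}$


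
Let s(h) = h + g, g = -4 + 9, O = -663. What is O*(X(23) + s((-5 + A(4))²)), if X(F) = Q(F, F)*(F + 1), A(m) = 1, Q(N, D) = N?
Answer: -379899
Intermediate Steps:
g = 5
X(F) = F*(1 + F) (X(F) = F*(F + 1) = F*(1 + F))
s(h) = 5 + h (s(h) = h + 5 = 5 + h)
O*(X(23) + s((-5 + A(4))²)) = -663*(23*(1 + 23) + (5 + (-5 + 1)²)) = -663*(23*24 + (5 + (-4)²)) = -663*(552 + (5 + 16)) = -663*(552 + 21) = -663*573 = -379899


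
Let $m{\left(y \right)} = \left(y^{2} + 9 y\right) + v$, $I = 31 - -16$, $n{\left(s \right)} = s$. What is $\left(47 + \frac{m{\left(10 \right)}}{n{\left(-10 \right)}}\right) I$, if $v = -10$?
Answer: $1363$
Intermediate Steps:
$I = 47$ ($I = 31 + 16 = 47$)
$m{\left(y \right)} = -10 + y^{2} + 9 y$ ($m{\left(y \right)} = \left(y^{2} + 9 y\right) - 10 = -10 + y^{2} + 9 y$)
$\left(47 + \frac{m{\left(10 \right)}}{n{\left(-10 \right)}}\right) I = \left(47 + \frac{-10 + 10^{2} + 9 \cdot 10}{-10}\right) 47 = \left(47 + \left(-10 + 100 + 90\right) \left(- \frac{1}{10}\right)\right) 47 = \left(47 + 180 \left(- \frac{1}{10}\right)\right) 47 = \left(47 - 18\right) 47 = 29 \cdot 47 = 1363$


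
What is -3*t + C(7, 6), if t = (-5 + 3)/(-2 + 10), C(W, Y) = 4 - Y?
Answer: -5/4 ≈ -1.2500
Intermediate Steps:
t = -¼ (t = -2/8 = -2*⅛ = -¼ ≈ -0.25000)
-3*t + C(7, 6) = -3*(-¼) + (4 - 1*6) = ¾ + (4 - 6) = ¾ - 2 = -5/4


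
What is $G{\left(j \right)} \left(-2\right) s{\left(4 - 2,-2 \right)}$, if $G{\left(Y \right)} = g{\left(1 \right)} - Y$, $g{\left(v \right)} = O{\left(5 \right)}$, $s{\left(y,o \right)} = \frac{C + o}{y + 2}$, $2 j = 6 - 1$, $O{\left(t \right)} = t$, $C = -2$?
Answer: $5$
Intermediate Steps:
$j = \frac{5}{2}$ ($j = \frac{6 - 1}{2} = \frac{1}{2} \cdot 5 = \frac{5}{2} \approx 2.5$)
$s{\left(y,o \right)} = \frac{-2 + o}{2 + y}$ ($s{\left(y,o \right)} = \frac{-2 + o}{y + 2} = \frac{-2 + o}{2 + y}$)
$g{\left(v \right)} = 5$
$G{\left(Y \right)} = 5 - Y$
$G{\left(j \right)} \left(-2\right) s{\left(4 - 2,-2 \right)} = \left(5 - \frac{5}{2}\right) \left(-2\right) \frac{-2 - 2}{2 + \left(4 - 2\right)} = \left(5 - \frac{5}{2}\right) \left(-2\right) \frac{1}{2 + \left(4 - 2\right)} \left(-4\right) = \frac{5}{2} \left(-2\right) \frac{1}{2 + 2} \left(-4\right) = - 5 \cdot \frac{1}{4} \left(-4\right) = \left(-5\right) \left(-1\right) = 5$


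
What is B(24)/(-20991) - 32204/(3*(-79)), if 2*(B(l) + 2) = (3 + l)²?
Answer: 450605501/3316578 ≈ 135.86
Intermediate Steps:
B(l) = -2 + (3 + l)²/2
B(24)/(-20991) - 32204/(3*(-79)) = (-2 + (3 + 24)²/2)/(-20991) - 32204/(3*(-79)) = (-2 + (½)*27²)*(-1/20991) - 32204/(-237) = (-2 + (½)*729)*(-1/20991) - 32204*(-1/237) = (-2 + 729/2)*(-1/20991) + 32204/237 = (725/2)*(-1/20991) + 32204/237 = -725/41982 + 32204/237 = 450605501/3316578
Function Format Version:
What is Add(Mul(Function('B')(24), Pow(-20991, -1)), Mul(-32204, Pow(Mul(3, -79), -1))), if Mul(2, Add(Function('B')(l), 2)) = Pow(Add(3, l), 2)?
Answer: Rational(450605501, 3316578) ≈ 135.86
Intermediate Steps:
Function('B')(l) = Add(-2, Mul(Rational(1, 2), Pow(Add(3, l), 2)))
Add(Mul(Function('B')(24), Pow(-20991, -1)), Mul(-32204, Pow(Mul(3, -79), -1))) = Add(Mul(Add(-2, Mul(Rational(1, 2), Pow(Add(3, 24), 2))), Pow(-20991, -1)), Mul(-32204, Pow(Mul(3, -79), -1))) = Add(Mul(Add(-2, Mul(Rational(1, 2), Pow(27, 2))), Rational(-1, 20991)), Mul(-32204, Pow(-237, -1))) = Add(Mul(Add(-2, Mul(Rational(1, 2), 729)), Rational(-1, 20991)), Mul(-32204, Rational(-1, 237))) = Add(Mul(Add(-2, Rational(729, 2)), Rational(-1, 20991)), Rational(32204, 237)) = Add(Mul(Rational(725, 2), Rational(-1, 20991)), Rational(32204, 237)) = Add(Rational(-725, 41982), Rational(32204, 237)) = Rational(450605501, 3316578)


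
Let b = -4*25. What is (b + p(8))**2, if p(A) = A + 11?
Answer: 6561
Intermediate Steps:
p(A) = 11 + A
b = -100
(b + p(8))**2 = (-100 + (11 + 8))**2 = (-100 + 19)**2 = (-81)**2 = 6561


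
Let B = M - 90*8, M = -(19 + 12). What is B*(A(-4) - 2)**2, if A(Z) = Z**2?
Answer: -147196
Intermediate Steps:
M = -31 (M = -1*31 = -31)
B = -751 (B = -31 - 90*8 = -31 - 1*720 = -31 - 720 = -751)
B*(A(-4) - 2)**2 = -751*((-4)**2 - 2)**2 = -751*(16 - 2)**2 = -751*14**2 = -751*196 = -147196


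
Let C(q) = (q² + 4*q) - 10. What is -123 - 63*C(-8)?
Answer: -1509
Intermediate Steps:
C(q) = -10 + q² + 4*q
-123 - 63*C(-8) = -123 - 63*(-10 + (-8)² + 4*(-8)) = -123 - 63*(-10 + 64 - 32) = -123 - 63*22 = -123 - 1386 = -1509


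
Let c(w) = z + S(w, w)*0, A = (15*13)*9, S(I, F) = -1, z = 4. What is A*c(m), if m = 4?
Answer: 7020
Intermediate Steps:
A = 1755 (A = 195*9 = 1755)
c(w) = 4 (c(w) = 4 - 1*0 = 4 + 0 = 4)
A*c(m) = 1755*4 = 7020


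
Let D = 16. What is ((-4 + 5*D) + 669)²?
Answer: 555025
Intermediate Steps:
((-4 + 5*D) + 669)² = ((-4 + 5*16) + 669)² = ((-4 + 80) + 669)² = (76 + 669)² = 745² = 555025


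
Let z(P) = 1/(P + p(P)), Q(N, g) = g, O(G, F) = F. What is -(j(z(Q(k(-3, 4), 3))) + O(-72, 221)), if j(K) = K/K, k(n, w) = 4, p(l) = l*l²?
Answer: -222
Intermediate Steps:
p(l) = l³
z(P) = 1/(P + P³)
j(K) = 1
-(j(z(Q(k(-3, 4), 3))) + O(-72, 221)) = -(1 + 221) = -1*222 = -222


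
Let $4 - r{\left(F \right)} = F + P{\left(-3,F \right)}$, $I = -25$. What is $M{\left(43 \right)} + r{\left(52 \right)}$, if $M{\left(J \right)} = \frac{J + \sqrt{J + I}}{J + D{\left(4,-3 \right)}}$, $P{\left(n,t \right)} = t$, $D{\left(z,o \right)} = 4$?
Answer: $- \frac{4657}{47} + \frac{3 \sqrt{2}}{47} \approx -98.995$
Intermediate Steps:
$r{\left(F \right)} = 4 - 2 F$ ($r{\left(F \right)} = 4 - \left(F + F\right) = 4 - 2 F$)
$M{\left(J \right)} = \frac{J + \sqrt{-25 + J}}{4 + J}$ ($M{\left(J \right)} = \frac{J + \sqrt{J - 25}}{J + 4} = \frac{J + \sqrt{-25 + J}}{4 + J}$)
$M{\left(43 \right)} + r{\left(52 \right)} = \frac{43 + \sqrt{-25 + 43}}{4 + 43} + \left(4 - 104\right) = \frac{43 + \sqrt{18}}{47} + \left(4 - 104\right) = \frac{43 + 3 \sqrt{2}}{47} - 100 = \left(\frac{43}{47} + \frac{3 \sqrt{2}}{47}\right) - 100 = - \frac{4657}{47} + \frac{3 \sqrt{2}}{47}$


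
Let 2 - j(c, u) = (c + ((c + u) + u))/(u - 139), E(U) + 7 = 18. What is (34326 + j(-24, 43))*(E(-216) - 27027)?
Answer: -5564495651/6 ≈ -9.2742e+8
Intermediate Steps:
E(U) = 11 (E(U) = -7 + 18 = 11)
j(c, u) = 2 - (2*c + 2*u)/(-139 + u) (j(c, u) = 2 - (c + ((c + u) + u))/(u - 139) = 2 - (c + (c + 2*u))/(-139 + u) = 2 - (2*c + 2*u)/(-139 + u))
(34326 + j(-24, 43))*(E(-216) - 27027) = (34326 + 2*(-139 - 1*(-24))/(-139 + 43))*(11 - 27027) = (34326 + 2*(-139 + 24)/(-96))*(-27016) = (34326 + 2*(-1/96)*(-115))*(-27016) = (34326 + 115/48)*(-27016) = (1647763/48)*(-27016) = -5564495651/6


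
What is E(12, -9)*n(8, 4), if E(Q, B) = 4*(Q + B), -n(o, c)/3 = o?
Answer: -288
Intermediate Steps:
n(o, c) = -3*o
E(Q, B) = 4*B + 4*Q (E(Q, B) = 4*(B + Q) = 4*B + 4*Q)
E(12, -9)*n(8, 4) = (4*(-9) + 4*12)*(-3*8) = (-36 + 48)*(-24) = 12*(-24) = -288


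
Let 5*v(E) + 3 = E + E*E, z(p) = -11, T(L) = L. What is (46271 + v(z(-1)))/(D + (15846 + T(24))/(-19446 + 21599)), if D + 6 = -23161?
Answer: -45303426/22664855 ≈ -1.9988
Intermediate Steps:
D = -23167 (D = -6 - 23161 = -23167)
v(E) = -3/5 + E/5 + E**2/5 (v(E) = -3/5 + (E + E*E)/5 = -3/5 + (E + E**2)/5 = -3/5 + (E/5 + E**2/5) = -3/5 + E/5 + E**2/5)
(46271 + v(z(-1)))/(D + (15846 + T(24))/(-19446 + 21599)) = (46271 + (-3/5 + (1/5)*(-11) + (1/5)*(-11)**2))/(-23167 + (15846 + 24)/(-19446 + 21599)) = (46271 + (-3/5 - 11/5 + (1/5)*121))/(-23167 + 15870/2153) = (46271 + (-3/5 - 11/5 + 121/5))/(-23167 + 15870*(1/2153)) = (46271 + 107/5)/(-23167 + 15870/2153) = 231462/(5*(-49862681/2153)) = (231462/5)*(-2153/49862681) = -45303426/22664855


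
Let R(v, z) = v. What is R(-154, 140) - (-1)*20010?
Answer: 19856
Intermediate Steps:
R(-154, 140) - (-1)*20010 = -154 - (-1)*20010 = -154 - 1*(-20010) = -154 + 20010 = 19856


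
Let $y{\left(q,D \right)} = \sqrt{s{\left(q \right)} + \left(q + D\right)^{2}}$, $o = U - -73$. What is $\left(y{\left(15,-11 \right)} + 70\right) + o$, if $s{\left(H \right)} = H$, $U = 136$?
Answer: $279 + \sqrt{31} \approx 284.57$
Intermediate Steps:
$o = 209$ ($o = 136 - -73 = 136 + 73 = 209$)
$y{\left(q,D \right)} = \sqrt{q + \left(D + q\right)^{2}}$ ($y{\left(q,D \right)} = \sqrt{q + \left(q + D\right)^{2}} = \sqrt{q + \left(D + q\right)^{2}}$)
$\left(y{\left(15,-11 \right)} + 70\right) + o = \left(\sqrt{15 + \left(-11 + 15\right)^{2}} + 70\right) + 209 = \left(\sqrt{15 + 4^{2}} + 70\right) + 209 = \left(\sqrt{15 + 16} + 70\right) + 209 = \left(\sqrt{31} + 70\right) + 209 = \left(70 + \sqrt{31}\right) + 209 = 279 + \sqrt{31}$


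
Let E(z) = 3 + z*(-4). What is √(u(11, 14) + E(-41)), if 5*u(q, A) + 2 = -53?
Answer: 2*√39 ≈ 12.490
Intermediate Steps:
E(z) = 3 - 4*z
u(q, A) = -11 (u(q, A) = -⅖ + (⅕)*(-53) = -⅖ - 53/5 = -11)
√(u(11, 14) + E(-41)) = √(-11 + (3 - 4*(-41))) = √(-11 + (3 + 164)) = √(-11 + 167) = √156 = 2*√39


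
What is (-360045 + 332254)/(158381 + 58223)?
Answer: -27791/216604 ≈ -0.12830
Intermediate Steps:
(-360045 + 332254)/(158381 + 58223) = -27791/216604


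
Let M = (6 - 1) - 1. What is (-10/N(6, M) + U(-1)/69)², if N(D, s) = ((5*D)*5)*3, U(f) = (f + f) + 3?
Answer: 64/1071225 ≈ 5.9745e-5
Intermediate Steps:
M = 4 (M = 5 - 1 = 4)
U(f) = 3 + 2*f (U(f) = 2*f + 3 = 3 + 2*f)
N(D, s) = 75*D (N(D, s) = (25*D)*3 = 75*D)
(-10/N(6, M) + U(-1)/69)² = (-10/(75*6) + (3 + 2*(-1))/69)² = (-10/450 + (3 - 2)*(1/69))² = (-10*1/450 + 1*(1/69))² = (-1/45 + 1/69)² = (-8/1035)² = 64/1071225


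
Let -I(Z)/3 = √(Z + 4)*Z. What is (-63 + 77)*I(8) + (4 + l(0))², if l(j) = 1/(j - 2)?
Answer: 49/4 - 672*√3 ≈ -1151.7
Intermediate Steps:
l(j) = 1/(-2 + j)
I(Z) = -3*Z*√(4 + Z) (I(Z) = -3*√(Z + 4)*Z = -3*√(4 + Z)*Z = -3*Z*√(4 + Z))
(-63 + 77)*I(8) + (4 + l(0))² = (-63 + 77)*(-3*8*√(4 + 8)) + (4 + 1/(-2 + 0))² = 14*(-3*8*√12) + (4 + 1/(-2))² = 14*(-3*8*2*√3) + (4 - ½)² = 14*(-48*√3) + (7/2)² = -672*√3 + 49/4 = 49/4 - 672*√3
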